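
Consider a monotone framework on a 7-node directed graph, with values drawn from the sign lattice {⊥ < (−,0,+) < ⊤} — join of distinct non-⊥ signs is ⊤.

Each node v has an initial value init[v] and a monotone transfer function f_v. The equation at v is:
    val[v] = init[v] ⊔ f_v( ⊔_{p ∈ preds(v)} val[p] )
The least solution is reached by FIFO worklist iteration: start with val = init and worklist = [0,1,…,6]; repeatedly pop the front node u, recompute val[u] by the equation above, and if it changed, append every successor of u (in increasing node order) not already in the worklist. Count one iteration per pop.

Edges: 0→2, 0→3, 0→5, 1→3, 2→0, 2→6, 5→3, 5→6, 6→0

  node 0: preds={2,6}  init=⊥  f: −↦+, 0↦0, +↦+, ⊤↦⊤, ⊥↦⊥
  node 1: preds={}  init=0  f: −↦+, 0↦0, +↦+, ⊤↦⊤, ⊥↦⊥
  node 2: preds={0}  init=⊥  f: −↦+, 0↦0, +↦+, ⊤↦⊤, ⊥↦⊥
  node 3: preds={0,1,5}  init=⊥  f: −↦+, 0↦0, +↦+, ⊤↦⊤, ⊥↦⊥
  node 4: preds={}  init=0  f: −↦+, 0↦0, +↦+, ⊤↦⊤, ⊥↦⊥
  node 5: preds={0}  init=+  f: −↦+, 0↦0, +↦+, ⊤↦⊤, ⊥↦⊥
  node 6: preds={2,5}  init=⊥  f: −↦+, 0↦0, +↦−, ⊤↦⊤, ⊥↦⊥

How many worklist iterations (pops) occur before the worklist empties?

Iteration log — 20 steps:
  step 1. node 0  ⊔preds=⊥  new=⊥  stable
  step 2. node 1  ⊔preds=⊥  new=0  stable
  step 3. node 2  ⊔preds=⊥  new=⊥  stable
  step 4. node 3  ⊔preds=⊤  new=⊤  old=⊥  +wl: 
  step 5. node 4  ⊔preds=⊥  new=0  stable
  step 6. node 5  ⊔preds=⊥  new=+  stable
  step 7. node 6  ⊔preds=+  new=−  old=⊥  +wl: 0
  step 8. node 0  ⊔preds=−  new=+  old=⊥  +wl: 2,3,5
  step 9. node 2  ⊔preds=+  new=+  old=⊥  +wl: 0,6
  step 10. node 3  ⊔preds=⊤  new=⊤  stable
  step 11. node 5  ⊔preds=+  new=+  stable
  step 12. node 0  ⊔preds=⊤  new=⊤  old=+  +wl: 2,3,5
  step 13. node 6  ⊔preds=+  new=−  stable
  step 14. node 2  ⊔preds=⊤  new=⊤  old=+  +wl: 0,6
  step 15. node 3  ⊔preds=⊤  new=⊤  stable
  step 16. node 5  ⊔preds=⊤  new=⊤  old=+  +wl: 3
  step 17. node 0  ⊔preds=⊤  new=⊤  stable
  step 18. node 6  ⊔preds=⊤  new=⊤  old=−  +wl: 0
  step 19. node 3  ⊔preds=⊤  new=⊤  stable
  step 20. node 0  ⊔preds=⊤  new=⊤  stable

Least fixpoint reached:
  node 0: ⊤
  node 1: 0
  node 2: ⊤
  node 3: ⊤
  node 4: 0
  node 5: ⊤
  node 6: ⊤

20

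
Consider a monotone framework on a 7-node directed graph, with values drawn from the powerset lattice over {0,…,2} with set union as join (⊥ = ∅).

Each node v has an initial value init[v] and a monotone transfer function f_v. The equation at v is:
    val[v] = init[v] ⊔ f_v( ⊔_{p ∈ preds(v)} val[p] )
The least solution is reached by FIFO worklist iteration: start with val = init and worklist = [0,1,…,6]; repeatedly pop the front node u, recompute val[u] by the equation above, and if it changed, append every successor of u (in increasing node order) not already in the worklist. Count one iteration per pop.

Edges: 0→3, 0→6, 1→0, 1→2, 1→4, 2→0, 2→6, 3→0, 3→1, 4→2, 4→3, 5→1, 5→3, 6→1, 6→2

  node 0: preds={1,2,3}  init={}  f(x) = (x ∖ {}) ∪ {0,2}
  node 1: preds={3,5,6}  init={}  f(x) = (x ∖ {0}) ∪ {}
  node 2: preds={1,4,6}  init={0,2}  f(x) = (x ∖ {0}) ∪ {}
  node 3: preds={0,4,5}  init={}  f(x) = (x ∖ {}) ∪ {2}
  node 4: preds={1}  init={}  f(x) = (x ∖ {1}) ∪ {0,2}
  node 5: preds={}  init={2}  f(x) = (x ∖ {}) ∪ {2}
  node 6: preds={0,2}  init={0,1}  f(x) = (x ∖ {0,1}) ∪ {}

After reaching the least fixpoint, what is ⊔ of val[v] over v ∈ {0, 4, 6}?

{0,1,2}

Iteration log — 14 steps:
  step 1. node 0  ⊔preds={0,2}  new={0,2}  old={}  +wl: 
  step 2. node 1  ⊔preds={0,1,2}  new={1,2}  old={}  +wl: 0
  step 3. node 2  ⊔preds={0,1,2}  new={0,1,2}  old={0,2}  +wl: 
  step 4. node 3  ⊔preds={0,2}  new={0,2}  old={}  +wl: 1
  step 5. node 4  ⊔preds={1,2}  new={0,2}  old={}  +wl: 2,3
  step 6. node 5  ⊔preds={}  new={2}  stable
  step 7. node 6  ⊔preds={0,1,2}  new={0,1,2}  old={0,1}  +wl: 
  step 8. node 0  ⊔preds={0,1,2}  new={0,1,2}  old={0,2}  +wl: 6
  step 9. node 1  ⊔preds={0,1,2}  new={1,2}  stable
  step 10. node 2  ⊔preds={0,1,2}  new={0,1,2}  stable
  step 11. node 3  ⊔preds={0,1,2}  new={0,1,2}  old={0,2}  +wl: 0,1
  step 12. node 6  ⊔preds={0,1,2}  new={0,1,2}  stable
  step 13. node 0  ⊔preds={0,1,2}  new={0,1,2}  stable
  step 14. node 1  ⊔preds={0,1,2}  new={1,2}  stable

Least fixpoint reached:
  node 0: {0,1,2}
  node 1: {1,2}
  node 2: {0,1,2}
  node 3: {0,1,2}
  node 4: {0,2}
  node 5: {2}
  node 6: {0,1,2}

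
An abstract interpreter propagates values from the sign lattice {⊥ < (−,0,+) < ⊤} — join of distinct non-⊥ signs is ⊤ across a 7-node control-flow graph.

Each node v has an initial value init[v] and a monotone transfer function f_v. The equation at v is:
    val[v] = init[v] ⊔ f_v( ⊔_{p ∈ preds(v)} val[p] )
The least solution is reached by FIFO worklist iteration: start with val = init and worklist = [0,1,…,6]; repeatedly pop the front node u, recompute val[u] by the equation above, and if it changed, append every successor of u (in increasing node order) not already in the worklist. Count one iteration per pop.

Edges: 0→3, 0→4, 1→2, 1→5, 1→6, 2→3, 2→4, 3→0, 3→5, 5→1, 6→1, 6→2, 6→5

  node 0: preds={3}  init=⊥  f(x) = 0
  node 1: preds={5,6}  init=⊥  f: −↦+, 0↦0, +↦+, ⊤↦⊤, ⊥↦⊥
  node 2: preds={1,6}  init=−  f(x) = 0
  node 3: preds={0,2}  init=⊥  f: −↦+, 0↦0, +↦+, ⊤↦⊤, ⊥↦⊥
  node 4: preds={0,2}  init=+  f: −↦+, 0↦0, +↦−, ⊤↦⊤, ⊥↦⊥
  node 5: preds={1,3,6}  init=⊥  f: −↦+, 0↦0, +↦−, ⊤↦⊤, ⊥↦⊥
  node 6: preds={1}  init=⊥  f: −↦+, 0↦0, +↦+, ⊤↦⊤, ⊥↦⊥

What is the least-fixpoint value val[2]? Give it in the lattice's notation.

⊤

Trace (15 dequeues):
  [1] u=0 | in ⊥ | out 0 | prev ⊥ | push {}
  [2] u=1 | in ⊥ | out ⊥ | ==
  [3] u=2 | in ⊥ | out ⊤ | prev − | push {}
  [4] u=3 | in ⊤ | out ⊤ | prev ⊥ | push {0}
  [5] u=4 | in ⊤ | out ⊤ | prev + | push {}
  [6] u=5 | in ⊤ | out ⊤ | prev ⊥ | push {1}
  [7] u=6 | in ⊥ | out ⊥ | ==
  [8] u=0 | in ⊤ | out 0 | ==
  [9] u=1 | in ⊤ | out ⊤ | prev ⊥ | push {2,5,6}
  [10] u=2 | in ⊤ | out ⊤ | ==
  [11] u=5 | in ⊤ | out ⊤ | ==
  [12] u=6 | in ⊤ | out ⊤ | prev ⊥ | push {1,2,5}
  [13] u=1 | in ⊤ | out ⊤ | ==
  [14] u=2 | in ⊤ | out ⊤ | ==
  [15] u=5 | in ⊤ | out ⊤ | ==

Converged values:
  [0] 0
  [1] ⊤
  [2] ⊤
  [3] ⊤
  [4] ⊤
  [5] ⊤
  [6] ⊤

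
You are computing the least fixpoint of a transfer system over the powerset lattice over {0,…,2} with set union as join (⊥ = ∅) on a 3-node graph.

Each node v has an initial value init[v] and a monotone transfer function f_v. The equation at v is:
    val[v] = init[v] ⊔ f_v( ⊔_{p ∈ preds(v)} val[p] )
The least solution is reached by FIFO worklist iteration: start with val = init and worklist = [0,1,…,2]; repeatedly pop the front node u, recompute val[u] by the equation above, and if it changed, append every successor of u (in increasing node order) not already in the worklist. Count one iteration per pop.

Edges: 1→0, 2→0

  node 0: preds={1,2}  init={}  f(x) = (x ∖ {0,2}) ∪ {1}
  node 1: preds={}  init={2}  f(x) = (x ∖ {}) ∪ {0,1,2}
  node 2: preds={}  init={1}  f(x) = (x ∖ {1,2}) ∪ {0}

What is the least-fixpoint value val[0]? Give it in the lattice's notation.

{1}

Worklist (4 pops):
  #1 pop 0: in={1,2} → {1} (was {}); enqueue []
  #2 pop 1: in={} → {0,1,2} (was {2}); enqueue [0]
  #3 pop 2: in={} → {0,1} (was {1}); enqueue []
  #4 pop 0: in={0,1,2} → {1} (no change)

Fixpoint:
  val[0] = {1}
  val[1] = {0,1,2}
  val[2] = {0,1}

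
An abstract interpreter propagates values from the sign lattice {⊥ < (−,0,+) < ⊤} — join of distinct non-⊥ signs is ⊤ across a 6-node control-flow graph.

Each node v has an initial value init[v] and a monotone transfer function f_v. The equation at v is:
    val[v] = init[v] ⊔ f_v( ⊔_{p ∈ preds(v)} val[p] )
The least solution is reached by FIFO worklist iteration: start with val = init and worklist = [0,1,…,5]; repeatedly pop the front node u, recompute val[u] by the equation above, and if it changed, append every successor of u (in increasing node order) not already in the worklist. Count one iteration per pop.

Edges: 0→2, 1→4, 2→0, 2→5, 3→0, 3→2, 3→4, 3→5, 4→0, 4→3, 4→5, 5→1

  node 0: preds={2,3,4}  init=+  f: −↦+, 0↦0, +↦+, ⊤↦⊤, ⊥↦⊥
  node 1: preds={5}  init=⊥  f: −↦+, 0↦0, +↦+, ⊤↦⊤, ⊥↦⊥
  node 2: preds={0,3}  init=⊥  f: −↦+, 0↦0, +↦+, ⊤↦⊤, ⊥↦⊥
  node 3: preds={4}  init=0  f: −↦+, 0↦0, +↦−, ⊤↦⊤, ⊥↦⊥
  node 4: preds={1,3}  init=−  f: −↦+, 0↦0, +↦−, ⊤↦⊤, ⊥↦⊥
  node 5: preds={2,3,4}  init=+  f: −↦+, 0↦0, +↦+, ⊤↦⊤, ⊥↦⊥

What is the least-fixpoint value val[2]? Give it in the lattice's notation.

Trace (11 dequeues):
  [1] u=0 | in ⊤ | out ⊤ | prev + | push {}
  [2] u=1 | in + | out + | prev ⊥ | push {}
  [3] u=2 | in ⊤ | out ⊤ | prev ⊥ | push {0}
  [4] u=3 | in − | out ⊤ | prev 0 | push {2}
  [5] u=4 | in ⊤ | out ⊤ | prev − | push {3}
  [6] u=5 | in ⊤ | out ⊤ | prev + | push {1}
  [7] u=0 | in ⊤ | out ⊤ | ==
  [8] u=2 | in ⊤ | out ⊤ | ==
  [9] u=3 | in ⊤ | out ⊤ | ==
  [10] u=1 | in ⊤ | out ⊤ | prev + | push {4}
  [11] u=4 | in ⊤ | out ⊤ | ==

Converged values:
  [0] ⊤
  [1] ⊤
  [2] ⊤
  [3] ⊤
  [4] ⊤
  [5] ⊤

⊤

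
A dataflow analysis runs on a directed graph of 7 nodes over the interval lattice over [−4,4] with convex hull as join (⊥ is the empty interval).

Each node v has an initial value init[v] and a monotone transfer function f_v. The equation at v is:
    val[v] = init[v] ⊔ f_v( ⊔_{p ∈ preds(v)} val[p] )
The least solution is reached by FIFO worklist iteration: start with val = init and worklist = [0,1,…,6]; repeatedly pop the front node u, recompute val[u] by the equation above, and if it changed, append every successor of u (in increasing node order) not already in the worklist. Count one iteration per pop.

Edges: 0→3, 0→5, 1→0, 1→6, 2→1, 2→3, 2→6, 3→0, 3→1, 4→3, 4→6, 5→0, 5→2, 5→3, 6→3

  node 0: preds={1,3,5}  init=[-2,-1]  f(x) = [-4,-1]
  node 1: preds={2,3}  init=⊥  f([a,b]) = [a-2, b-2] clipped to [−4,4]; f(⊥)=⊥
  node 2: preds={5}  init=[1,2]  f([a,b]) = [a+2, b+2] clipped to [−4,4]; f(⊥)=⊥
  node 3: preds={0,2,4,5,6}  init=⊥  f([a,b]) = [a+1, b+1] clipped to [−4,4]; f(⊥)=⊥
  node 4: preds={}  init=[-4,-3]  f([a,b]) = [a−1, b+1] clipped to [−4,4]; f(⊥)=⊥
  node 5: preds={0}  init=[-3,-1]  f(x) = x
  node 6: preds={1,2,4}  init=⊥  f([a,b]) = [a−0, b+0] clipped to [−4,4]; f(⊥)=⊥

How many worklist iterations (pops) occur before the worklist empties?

14

Trace (14 dequeues):
  [1] u=0 | in [-3,-1] | out [-4,-1] | prev [-2,-1] | push {}
  [2] u=1 | in [1,2] | out [-1,0] | prev ⊥ | push {0}
  [3] u=2 | in [-3,-1] | out [-1,2] | prev [1,2] | push {1}
  [4] u=3 | in [-4,2] | out [-3,3] | prev ⊥ | push {}
  [5] u=4 | in ⊥ | out [-4,-3] | ==
  [6] u=5 | in [-4,-1] | out [-4,-1] | prev [-3,-1] | push {2,3}
  [7] u=6 | in [-4,2] | out [-4,2] | prev ⊥ | push {}
  [8] u=0 | in [-4,3] | out [-4,-1] | ==
  [9] u=1 | in [-3,3] | out [-4,1] | prev [-1,0] | push {0,6}
  [10] u=2 | in [-4,-1] | out [-2,2] | prev [-1,2] | push {1}
  [11] u=3 | in [-4,2] | out [-3,3] | ==
  [12] u=0 | in [-4,3] | out [-4,-1] | ==
  [13] u=6 | in [-4,2] | out [-4,2] | ==
  [14] u=1 | in [-3,3] | out [-4,1] | ==

Converged values:
  [0] [-4,-1]
  [1] [-4,1]
  [2] [-2,2]
  [3] [-3,3]
  [4] [-4,-3]
  [5] [-4,-1]
  [6] [-4,2]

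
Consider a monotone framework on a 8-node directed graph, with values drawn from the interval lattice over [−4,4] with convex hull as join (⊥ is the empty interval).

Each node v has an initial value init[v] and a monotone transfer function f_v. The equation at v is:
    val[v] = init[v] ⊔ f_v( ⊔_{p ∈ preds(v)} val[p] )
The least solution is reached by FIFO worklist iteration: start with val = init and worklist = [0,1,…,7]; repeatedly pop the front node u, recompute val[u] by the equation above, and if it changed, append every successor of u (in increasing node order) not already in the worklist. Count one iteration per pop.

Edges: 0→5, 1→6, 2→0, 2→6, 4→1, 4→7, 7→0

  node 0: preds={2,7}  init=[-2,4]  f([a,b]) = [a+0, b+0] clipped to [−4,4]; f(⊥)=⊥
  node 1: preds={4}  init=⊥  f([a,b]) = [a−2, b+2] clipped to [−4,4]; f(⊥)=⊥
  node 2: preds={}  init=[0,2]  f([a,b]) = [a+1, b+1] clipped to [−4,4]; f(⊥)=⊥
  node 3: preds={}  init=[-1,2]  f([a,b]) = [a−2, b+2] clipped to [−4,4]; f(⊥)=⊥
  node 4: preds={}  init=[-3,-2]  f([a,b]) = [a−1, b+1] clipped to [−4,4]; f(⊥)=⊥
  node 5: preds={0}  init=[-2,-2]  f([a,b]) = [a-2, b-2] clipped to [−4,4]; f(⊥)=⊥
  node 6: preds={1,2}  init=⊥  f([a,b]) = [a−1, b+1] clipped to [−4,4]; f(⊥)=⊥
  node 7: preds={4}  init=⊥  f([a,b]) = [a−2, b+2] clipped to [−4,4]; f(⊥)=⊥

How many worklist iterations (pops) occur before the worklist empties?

10

Iteration log — 10 steps:
  step 1. node 0  ⊔preds=[0,2]  new=[-2,4]  stable
  step 2. node 1  ⊔preds=[-3,-2]  new=[-4,0]  old=⊥  +wl: 
  step 3. node 2  ⊔preds=⊥  new=[0,2]  stable
  step 4. node 3  ⊔preds=⊥  new=[-1,2]  stable
  step 5. node 4  ⊔preds=⊥  new=[-3,-2]  stable
  step 6. node 5  ⊔preds=[-2,4]  new=[-4,2]  old=[-2,-2]  +wl: 
  step 7. node 6  ⊔preds=[-4,2]  new=[-4,3]  old=⊥  +wl: 
  step 8. node 7  ⊔preds=[-3,-2]  new=[-4,0]  old=⊥  +wl: 0
  step 9. node 0  ⊔preds=[-4,2]  new=[-4,4]  old=[-2,4]  +wl: 5
  step 10. node 5  ⊔preds=[-4,4]  new=[-4,2]  stable

Least fixpoint reached:
  node 0: [-4,4]
  node 1: [-4,0]
  node 2: [0,2]
  node 3: [-1,2]
  node 4: [-3,-2]
  node 5: [-4,2]
  node 6: [-4,3]
  node 7: [-4,0]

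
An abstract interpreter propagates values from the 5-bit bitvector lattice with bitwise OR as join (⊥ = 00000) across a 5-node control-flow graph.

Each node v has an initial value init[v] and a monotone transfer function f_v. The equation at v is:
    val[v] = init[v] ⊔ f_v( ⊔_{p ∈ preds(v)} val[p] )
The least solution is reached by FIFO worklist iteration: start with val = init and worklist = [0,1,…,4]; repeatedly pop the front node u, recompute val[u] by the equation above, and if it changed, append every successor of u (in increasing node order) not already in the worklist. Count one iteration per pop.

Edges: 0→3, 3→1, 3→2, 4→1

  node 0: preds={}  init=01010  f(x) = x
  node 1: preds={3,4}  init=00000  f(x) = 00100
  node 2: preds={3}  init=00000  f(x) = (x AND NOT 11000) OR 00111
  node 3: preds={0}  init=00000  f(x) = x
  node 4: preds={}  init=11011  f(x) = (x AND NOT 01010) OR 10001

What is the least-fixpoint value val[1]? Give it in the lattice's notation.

Worklist (7 pops):
  #1 pop 0: in=00000 → 01010 (no change)
  #2 pop 1: in=11011 → 00100 (was 00000); enqueue []
  #3 pop 2: in=00000 → 00111 (was 00000); enqueue []
  #4 pop 3: in=01010 → 01010 (was 00000); enqueue [1,2]
  #5 pop 4: in=00000 → 11011 (no change)
  #6 pop 1: in=11011 → 00100 (no change)
  #7 pop 2: in=01010 → 00111 (no change)

Fixpoint:
  val[0] = 01010
  val[1] = 00100
  val[2] = 00111
  val[3] = 01010
  val[4] = 11011

00100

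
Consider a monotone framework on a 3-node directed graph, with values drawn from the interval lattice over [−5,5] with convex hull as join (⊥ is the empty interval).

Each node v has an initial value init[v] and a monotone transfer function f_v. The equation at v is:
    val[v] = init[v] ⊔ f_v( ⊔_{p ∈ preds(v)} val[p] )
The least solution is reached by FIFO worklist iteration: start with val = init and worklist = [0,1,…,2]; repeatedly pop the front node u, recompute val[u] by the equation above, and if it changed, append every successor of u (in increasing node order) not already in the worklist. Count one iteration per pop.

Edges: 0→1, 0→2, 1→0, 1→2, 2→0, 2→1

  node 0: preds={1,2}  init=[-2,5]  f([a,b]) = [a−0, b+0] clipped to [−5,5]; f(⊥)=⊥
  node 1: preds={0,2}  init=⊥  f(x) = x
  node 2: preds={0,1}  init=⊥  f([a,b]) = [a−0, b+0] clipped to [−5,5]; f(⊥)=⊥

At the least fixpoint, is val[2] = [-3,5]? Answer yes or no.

no

Iteration log — 5 steps:
  step 1. node 0  ⊔preds=⊥  new=[-2,5]  stable
  step 2. node 1  ⊔preds=[-2,5]  new=[-2,5]  old=⊥  +wl: 0
  step 3. node 2  ⊔preds=[-2,5]  new=[-2,5]  old=⊥  +wl: 1
  step 4. node 0  ⊔preds=[-2,5]  new=[-2,5]  stable
  step 5. node 1  ⊔preds=[-2,5]  new=[-2,5]  stable

Least fixpoint reached:
  node 0: [-2,5]
  node 1: [-2,5]
  node 2: [-2,5]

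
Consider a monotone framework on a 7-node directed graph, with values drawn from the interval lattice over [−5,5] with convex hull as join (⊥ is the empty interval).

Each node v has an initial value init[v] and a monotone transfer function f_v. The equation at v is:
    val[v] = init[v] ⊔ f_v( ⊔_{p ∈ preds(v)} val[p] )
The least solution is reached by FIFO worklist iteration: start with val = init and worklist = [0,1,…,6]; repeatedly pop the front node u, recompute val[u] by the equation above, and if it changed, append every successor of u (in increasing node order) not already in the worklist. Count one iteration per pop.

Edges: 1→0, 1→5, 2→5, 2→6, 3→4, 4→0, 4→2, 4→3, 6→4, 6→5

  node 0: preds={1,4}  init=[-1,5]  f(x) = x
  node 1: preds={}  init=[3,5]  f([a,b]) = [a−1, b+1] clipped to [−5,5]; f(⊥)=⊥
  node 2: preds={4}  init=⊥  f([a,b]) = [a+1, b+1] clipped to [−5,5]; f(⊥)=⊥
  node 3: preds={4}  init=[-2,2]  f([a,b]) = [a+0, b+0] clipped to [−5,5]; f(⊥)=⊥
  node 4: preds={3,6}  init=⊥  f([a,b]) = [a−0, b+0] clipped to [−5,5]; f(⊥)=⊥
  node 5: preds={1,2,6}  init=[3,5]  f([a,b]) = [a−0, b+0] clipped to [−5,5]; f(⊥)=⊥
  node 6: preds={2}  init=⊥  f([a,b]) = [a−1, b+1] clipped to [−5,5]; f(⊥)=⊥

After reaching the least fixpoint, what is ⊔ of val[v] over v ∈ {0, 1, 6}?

[-2,5]

Worklist (25 pops):
  #1 pop 0: in=[3,5] → [-1,5] (no change)
  #2 pop 1: in=⊥ → [3,5] (no change)
  #3 pop 2: in=⊥ → ⊥ (no change)
  #4 pop 3: in=⊥ → [-2,2] (no change)
  #5 pop 4: in=[-2,2] → [-2,2] (was ⊥); enqueue [0,2,3]
  #6 pop 5: in=[3,5] → [3,5] (no change)
  #7 pop 6: in=⊥ → ⊥ (no change)
  #8 pop 0: in=[-2,5] → [-2,5] (was [-1,5]); enqueue []
  #9 pop 2: in=[-2,2] → [-1,3] (was ⊥); enqueue [5,6]
  #10 pop 3: in=[-2,2] → [-2,2] (no change)
  #11 pop 5: in=[-1,5] → [-1,5] (was [3,5]); enqueue []
  #12 pop 6: in=[-1,3] → [-2,4] (was ⊥); enqueue [4,5]
  #13 pop 4: in=[-2,4] → [-2,4] (was [-2,2]); enqueue [0,2,3]
  #14 pop 5: in=[-2,5] → [-2,5] (was [-1,5]); enqueue []
  #15 pop 0: in=[-2,5] → [-2,5] (no change)
  #16 pop 2: in=[-2,4] → [-1,5] (was [-1,3]); enqueue [5,6]
  #17 pop 3: in=[-2,4] → [-2,4] (was [-2,2]); enqueue [4]
  #18 pop 5: in=[-2,5] → [-2,5] (no change)
  #19 pop 6: in=[-1,5] → [-2,5] (was [-2,4]); enqueue [5]
  #20 pop 4: in=[-2,5] → [-2,5] (was [-2,4]); enqueue [0,2,3]
  #21 pop 5: in=[-2,5] → [-2,5] (no change)
  #22 pop 0: in=[-2,5] → [-2,5] (no change)
  #23 pop 2: in=[-2,5] → [-1,5] (no change)
  #24 pop 3: in=[-2,5] → [-2,5] (was [-2,4]); enqueue [4]
  #25 pop 4: in=[-2,5] → [-2,5] (no change)

Fixpoint:
  val[0] = [-2,5]
  val[1] = [3,5]
  val[2] = [-1,5]
  val[3] = [-2,5]
  val[4] = [-2,5]
  val[5] = [-2,5]
  val[6] = [-2,5]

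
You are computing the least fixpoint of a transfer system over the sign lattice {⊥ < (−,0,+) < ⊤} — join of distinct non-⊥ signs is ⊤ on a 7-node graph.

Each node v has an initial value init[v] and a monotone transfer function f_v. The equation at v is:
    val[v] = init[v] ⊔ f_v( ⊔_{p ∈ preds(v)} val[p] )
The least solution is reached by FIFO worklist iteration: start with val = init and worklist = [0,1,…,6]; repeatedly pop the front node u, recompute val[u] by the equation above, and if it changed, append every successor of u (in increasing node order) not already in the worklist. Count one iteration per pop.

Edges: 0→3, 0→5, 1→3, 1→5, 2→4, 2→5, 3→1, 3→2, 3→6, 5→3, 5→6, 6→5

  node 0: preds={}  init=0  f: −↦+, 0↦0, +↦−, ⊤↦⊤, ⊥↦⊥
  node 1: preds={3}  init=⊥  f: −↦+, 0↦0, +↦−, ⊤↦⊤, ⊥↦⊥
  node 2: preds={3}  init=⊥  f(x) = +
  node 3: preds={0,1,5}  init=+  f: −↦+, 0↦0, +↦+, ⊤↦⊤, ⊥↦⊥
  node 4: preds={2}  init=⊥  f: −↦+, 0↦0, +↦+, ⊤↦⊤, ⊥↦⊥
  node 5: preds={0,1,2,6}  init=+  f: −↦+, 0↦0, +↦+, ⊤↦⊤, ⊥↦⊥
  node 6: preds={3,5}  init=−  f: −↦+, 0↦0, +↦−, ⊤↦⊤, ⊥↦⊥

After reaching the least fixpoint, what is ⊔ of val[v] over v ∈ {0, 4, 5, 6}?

⊤

Trace (11 dequeues):
  [1] u=0 | in ⊥ | out 0 | ==
  [2] u=1 | in + | out − | prev ⊥ | push {}
  [3] u=2 | in + | out + | prev ⊥ | push {}
  [4] u=3 | in ⊤ | out ⊤ | prev + | push {1,2}
  [5] u=4 | in + | out + | prev ⊥ | push {}
  [6] u=5 | in ⊤ | out ⊤ | prev + | push {3}
  [7] u=6 | in ⊤ | out ⊤ | prev − | push {5}
  [8] u=1 | in ⊤ | out ⊤ | prev − | push {}
  [9] u=2 | in ⊤ | out + | ==
  [10] u=3 | in ⊤ | out ⊤ | ==
  [11] u=5 | in ⊤ | out ⊤ | ==

Converged values:
  [0] 0
  [1] ⊤
  [2] +
  [3] ⊤
  [4] +
  [5] ⊤
  [6] ⊤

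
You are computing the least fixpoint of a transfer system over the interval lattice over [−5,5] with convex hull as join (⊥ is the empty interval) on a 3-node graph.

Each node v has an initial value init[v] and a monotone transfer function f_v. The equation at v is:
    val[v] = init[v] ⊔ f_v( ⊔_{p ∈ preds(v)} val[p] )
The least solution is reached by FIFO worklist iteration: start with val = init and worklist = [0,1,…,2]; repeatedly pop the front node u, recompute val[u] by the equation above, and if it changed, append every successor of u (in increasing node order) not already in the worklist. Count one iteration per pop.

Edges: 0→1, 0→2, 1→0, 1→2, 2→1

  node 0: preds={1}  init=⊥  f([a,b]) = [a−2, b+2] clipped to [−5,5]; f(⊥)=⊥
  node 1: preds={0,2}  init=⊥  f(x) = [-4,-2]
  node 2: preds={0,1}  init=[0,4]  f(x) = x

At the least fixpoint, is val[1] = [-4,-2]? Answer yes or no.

yes

Iteration log — 7 steps:
  step 1. node 0  ⊔preds=⊥  new=⊥  stable
  step 2. node 1  ⊔preds=[0,4]  new=[-4,-2]  old=⊥  +wl: 0
  step 3. node 2  ⊔preds=[-4,-2]  new=[-4,4]  old=[0,4]  +wl: 1
  step 4. node 0  ⊔preds=[-4,-2]  new=[-5,0]  old=⊥  +wl: 2
  step 5. node 1  ⊔preds=[-5,4]  new=[-4,-2]  stable
  step 6. node 2  ⊔preds=[-5,0]  new=[-5,4]  old=[-4,4]  +wl: 1
  step 7. node 1  ⊔preds=[-5,4]  new=[-4,-2]  stable

Least fixpoint reached:
  node 0: [-5,0]
  node 1: [-4,-2]
  node 2: [-5,4]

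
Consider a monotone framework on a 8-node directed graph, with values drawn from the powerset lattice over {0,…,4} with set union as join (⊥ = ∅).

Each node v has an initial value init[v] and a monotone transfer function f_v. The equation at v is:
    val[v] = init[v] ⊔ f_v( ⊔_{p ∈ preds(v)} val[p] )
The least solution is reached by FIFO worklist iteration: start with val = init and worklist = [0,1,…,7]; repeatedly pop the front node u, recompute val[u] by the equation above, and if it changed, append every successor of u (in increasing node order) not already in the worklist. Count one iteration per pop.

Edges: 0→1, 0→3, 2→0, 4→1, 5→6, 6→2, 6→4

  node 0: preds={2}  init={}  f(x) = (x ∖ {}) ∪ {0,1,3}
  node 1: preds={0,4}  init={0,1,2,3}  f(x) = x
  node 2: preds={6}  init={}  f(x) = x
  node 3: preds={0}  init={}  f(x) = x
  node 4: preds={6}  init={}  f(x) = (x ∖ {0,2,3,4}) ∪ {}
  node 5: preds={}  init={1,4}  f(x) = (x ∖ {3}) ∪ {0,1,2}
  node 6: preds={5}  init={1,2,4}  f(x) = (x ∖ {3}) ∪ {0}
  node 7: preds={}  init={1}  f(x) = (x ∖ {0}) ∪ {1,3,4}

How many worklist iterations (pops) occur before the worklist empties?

Iteration log — 14 steps:
  step 1. node 0  ⊔preds={}  new={0,1,3}  old={}  +wl: 
  step 2. node 1  ⊔preds={0,1,3}  new={0,1,2,3}  stable
  step 3. node 2  ⊔preds={1,2,4}  new={1,2,4}  old={}  +wl: 0
  step 4. node 3  ⊔preds={0,1,3}  new={0,1,3}  old={}  +wl: 
  step 5. node 4  ⊔preds={1,2,4}  new={1}  old={}  +wl: 1
  step 6. node 5  ⊔preds={}  new={0,1,2,4}  old={1,4}  +wl: 
  step 7. node 6  ⊔preds={0,1,2,4}  new={0,1,2,4}  old={1,2,4}  +wl: 2,4
  step 8. node 7  ⊔preds={}  new={1,3,4}  old={1}  +wl: 
  step 9. node 0  ⊔preds={1,2,4}  new={0,1,2,3,4}  old={0,1,3}  +wl: 3
  step 10. node 1  ⊔preds={0,1,2,3,4}  new={0,1,2,3,4}  old={0,1,2,3}  +wl: 
  step 11. node 2  ⊔preds={0,1,2,4}  new={0,1,2,4}  old={1,2,4}  +wl: 0
  step 12. node 4  ⊔preds={0,1,2,4}  new={1}  stable
  step 13. node 3  ⊔preds={0,1,2,3,4}  new={0,1,2,3,4}  old={0,1,3}  +wl: 
  step 14. node 0  ⊔preds={0,1,2,4}  new={0,1,2,3,4}  stable

Least fixpoint reached:
  node 0: {0,1,2,3,4}
  node 1: {0,1,2,3,4}
  node 2: {0,1,2,4}
  node 3: {0,1,2,3,4}
  node 4: {1}
  node 5: {0,1,2,4}
  node 6: {0,1,2,4}
  node 7: {1,3,4}

14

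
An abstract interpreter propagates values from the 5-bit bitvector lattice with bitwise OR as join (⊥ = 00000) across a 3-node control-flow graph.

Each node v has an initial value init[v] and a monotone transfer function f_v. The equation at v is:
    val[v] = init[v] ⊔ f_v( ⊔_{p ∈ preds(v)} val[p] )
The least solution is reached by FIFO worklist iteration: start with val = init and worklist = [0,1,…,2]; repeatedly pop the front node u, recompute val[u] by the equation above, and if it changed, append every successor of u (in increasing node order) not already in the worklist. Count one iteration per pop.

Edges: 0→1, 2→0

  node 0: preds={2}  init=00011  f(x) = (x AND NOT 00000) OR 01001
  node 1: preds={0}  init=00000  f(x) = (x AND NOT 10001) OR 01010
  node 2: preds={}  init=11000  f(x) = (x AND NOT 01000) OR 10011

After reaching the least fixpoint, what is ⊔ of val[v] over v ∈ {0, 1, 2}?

Trace (4 dequeues):
  [1] u=0 | in 11000 | out 11011 | prev 00011 | push {}
  [2] u=1 | in 11011 | out 01010 | prev 00000 | push {}
  [3] u=2 | in 00000 | out 11011 | prev 11000 | push {0}
  [4] u=0 | in 11011 | out 11011 | ==

Converged values:
  [0] 11011
  [1] 01010
  [2] 11011

11011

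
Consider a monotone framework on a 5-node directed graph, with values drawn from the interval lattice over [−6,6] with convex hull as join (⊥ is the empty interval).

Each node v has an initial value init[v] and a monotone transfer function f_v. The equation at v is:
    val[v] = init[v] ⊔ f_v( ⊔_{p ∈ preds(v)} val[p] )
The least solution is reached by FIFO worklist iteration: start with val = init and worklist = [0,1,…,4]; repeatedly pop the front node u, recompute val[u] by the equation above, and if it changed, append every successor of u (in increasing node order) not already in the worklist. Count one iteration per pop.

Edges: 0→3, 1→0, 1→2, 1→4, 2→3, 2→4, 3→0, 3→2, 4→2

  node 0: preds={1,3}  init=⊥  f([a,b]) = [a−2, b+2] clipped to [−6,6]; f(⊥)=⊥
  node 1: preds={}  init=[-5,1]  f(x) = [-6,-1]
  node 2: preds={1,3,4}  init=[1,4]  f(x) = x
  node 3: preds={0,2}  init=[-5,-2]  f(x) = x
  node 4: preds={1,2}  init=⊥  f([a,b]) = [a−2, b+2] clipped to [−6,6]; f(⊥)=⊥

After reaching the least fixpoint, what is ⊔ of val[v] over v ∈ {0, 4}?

Trace (11 dequeues):
  [1] u=0 | in [-5,1] | out [-6,3] | prev ⊥ | push {}
  [2] u=1 | in ⊥ | out [-6,1] | prev [-5,1] | push {0}
  [3] u=2 | in [-6,1] | out [-6,4] | prev [1,4] | push {}
  [4] u=3 | in [-6,4] | out [-6,4] | prev [-5,-2] | push {2}
  [5] u=4 | in [-6,4] | out [-6,6] | prev ⊥ | push {}
  [6] u=0 | in [-6,4] | out [-6,6] | prev [-6,3] | push {3}
  [7] u=2 | in [-6,6] | out [-6,6] | prev [-6,4] | push {4}
  [8] u=3 | in [-6,6] | out [-6,6] | prev [-6,4] | push {0,2}
  [9] u=4 | in [-6,6] | out [-6,6] | ==
  [10] u=0 | in [-6,6] | out [-6,6] | ==
  [11] u=2 | in [-6,6] | out [-6,6] | ==

Converged values:
  [0] [-6,6]
  [1] [-6,1]
  [2] [-6,6]
  [3] [-6,6]
  [4] [-6,6]

[-6,6]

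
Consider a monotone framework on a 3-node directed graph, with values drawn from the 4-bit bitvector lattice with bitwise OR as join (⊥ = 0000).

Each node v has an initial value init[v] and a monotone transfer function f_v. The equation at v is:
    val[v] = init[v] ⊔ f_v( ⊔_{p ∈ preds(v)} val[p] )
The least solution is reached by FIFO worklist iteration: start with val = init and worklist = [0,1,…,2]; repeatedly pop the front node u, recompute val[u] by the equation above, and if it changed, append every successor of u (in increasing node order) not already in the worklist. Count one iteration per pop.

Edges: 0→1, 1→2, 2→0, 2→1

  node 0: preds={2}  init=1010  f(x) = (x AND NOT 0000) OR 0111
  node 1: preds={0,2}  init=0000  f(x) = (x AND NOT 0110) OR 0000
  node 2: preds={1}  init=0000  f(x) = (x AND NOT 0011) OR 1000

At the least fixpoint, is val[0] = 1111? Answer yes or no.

yes

Trace (5 dequeues):
  [1] u=0 | in 0000 | out 1111 | prev 1010 | push {}
  [2] u=1 | in 1111 | out 1001 | prev 0000 | push {}
  [3] u=2 | in 1001 | out 1000 | prev 0000 | push {0,1}
  [4] u=0 | in 1000 | out 1111 | ==
  [5] u=1 | in 1111 | out 1001 | ==

Converged values:
  [0] 1111
  [1] 1001
  [2] 1000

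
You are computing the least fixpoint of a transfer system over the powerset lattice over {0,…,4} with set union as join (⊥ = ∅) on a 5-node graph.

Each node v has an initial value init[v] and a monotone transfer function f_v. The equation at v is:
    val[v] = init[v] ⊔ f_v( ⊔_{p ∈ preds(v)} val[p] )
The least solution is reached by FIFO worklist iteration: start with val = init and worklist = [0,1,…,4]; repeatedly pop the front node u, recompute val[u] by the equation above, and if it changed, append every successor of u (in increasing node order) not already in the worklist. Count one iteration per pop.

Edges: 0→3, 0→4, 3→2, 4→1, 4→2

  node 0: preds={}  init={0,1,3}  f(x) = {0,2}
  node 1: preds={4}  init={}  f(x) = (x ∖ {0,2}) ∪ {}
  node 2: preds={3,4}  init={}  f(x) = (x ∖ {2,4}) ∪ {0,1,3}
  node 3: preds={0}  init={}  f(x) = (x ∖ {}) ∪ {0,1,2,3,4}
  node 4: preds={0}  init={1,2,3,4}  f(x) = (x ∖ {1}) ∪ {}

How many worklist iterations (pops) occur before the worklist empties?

7

Worklist (7 pops):
  #1 pop 0: in={} → {0,1,2,3} (was {0,1,3}); enqueue []
  #2 pop 1: in={1,2,3,4} → {1,3,4} (was {}); enqueue []
  #3 pop 2: in={1,2,3,4} → {0,1,3} (was {}); enqueue []
  #4 pop 3: in={0,1,2,3} → {0,1,2,3,4} (was {}); enqueue [2]
  #5 pop 4: in={0,1,2,3} → {0,1,2,3,4} (was {1,2,3,4}); enqueue [1]
  #6 pop 2: in={0,1,2,3,4} → {0,1,3} (no change)
  #7 pop 1: in={0,1,2,3,4} → {1,3,4} (no change)

Fixpoint:
  val[0] = {0,1,2,3}
  val[1] = {1,3,4}
  val[2] = {0,1,3}
  val[3] = {0,1,2,3,4}
  val[4] = {0,1,2,3,4}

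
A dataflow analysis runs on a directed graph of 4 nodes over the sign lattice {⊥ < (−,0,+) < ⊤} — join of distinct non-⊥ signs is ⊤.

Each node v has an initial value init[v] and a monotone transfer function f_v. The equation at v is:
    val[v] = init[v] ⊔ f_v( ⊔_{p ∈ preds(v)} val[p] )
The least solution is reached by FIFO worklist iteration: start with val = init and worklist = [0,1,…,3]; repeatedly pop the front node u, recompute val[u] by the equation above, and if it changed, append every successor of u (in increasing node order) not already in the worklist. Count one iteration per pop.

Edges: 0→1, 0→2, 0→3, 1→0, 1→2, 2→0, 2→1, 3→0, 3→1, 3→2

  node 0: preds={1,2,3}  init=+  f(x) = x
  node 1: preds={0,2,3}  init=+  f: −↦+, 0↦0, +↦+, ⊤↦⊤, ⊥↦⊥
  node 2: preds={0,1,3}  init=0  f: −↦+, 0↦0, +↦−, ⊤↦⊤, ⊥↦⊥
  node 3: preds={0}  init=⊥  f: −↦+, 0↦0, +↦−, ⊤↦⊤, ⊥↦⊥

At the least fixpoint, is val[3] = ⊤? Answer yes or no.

Worklist (7 pops):
  #1 pop 0: in=⊤ → ⊤ (was +); enqueue []
  #2 pop 1: in=⊤ → ⊤ (was +); enqueue [0]
  #3 pop 2: in=⊤ → ⊤ (was 0); enqueue [1]
  #4 pop 3: in=⊤ → ⊤ (was ⊥); enqueue [2]
  #5 pop 0: in=⊤ → ⊤ (no change)
  #6 pop 1: in=⊤ → ⊤ (no change)
  #7 pop 2: in=⊤ → ⊤ (no change)

Fixpoint:
  val[0] = ⊤
  val[1] = ⊤
  val[2] = ⊤
  val[3] = ⊤

yes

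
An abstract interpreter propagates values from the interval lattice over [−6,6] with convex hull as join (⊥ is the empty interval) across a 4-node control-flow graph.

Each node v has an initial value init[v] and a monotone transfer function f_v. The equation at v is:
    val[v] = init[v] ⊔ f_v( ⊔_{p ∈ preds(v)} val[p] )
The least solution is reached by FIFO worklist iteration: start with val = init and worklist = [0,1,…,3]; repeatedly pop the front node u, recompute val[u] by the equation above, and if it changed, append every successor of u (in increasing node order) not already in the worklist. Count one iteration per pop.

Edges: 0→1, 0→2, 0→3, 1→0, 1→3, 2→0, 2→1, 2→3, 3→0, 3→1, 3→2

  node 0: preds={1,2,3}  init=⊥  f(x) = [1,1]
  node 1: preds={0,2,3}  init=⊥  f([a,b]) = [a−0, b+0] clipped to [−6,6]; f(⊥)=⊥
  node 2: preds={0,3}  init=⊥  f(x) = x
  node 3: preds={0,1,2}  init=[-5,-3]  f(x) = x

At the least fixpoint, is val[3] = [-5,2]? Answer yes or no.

no

Trace (7 dequeues):
  [1] u=0 | in [-5,-3] | out [1,1] | prev ⊥ | push {}
  [2] u=1 | in [-5,1] | out [-5,1] | prev ⊥ | push {0}
  [3] u=2 | in [-5,1] | out [-5,1] | prev ⊥ | push {1}
  [4] u=3 | in [-5,1] | out [-5,1] | prev [-5,-3] | push {2}
  [5] u=0 | in [-5,1] | out [1,1] | ==
  [6] u=1 | in [-5,1] | out [-5,1] | ==
  [7] u=2 | in [-5,1] | out [-5,1] | ==

Converged values:
  [0] [1,1]
  [1] [-5,1]
  [2] [-5,1]
  [3] [-5,1]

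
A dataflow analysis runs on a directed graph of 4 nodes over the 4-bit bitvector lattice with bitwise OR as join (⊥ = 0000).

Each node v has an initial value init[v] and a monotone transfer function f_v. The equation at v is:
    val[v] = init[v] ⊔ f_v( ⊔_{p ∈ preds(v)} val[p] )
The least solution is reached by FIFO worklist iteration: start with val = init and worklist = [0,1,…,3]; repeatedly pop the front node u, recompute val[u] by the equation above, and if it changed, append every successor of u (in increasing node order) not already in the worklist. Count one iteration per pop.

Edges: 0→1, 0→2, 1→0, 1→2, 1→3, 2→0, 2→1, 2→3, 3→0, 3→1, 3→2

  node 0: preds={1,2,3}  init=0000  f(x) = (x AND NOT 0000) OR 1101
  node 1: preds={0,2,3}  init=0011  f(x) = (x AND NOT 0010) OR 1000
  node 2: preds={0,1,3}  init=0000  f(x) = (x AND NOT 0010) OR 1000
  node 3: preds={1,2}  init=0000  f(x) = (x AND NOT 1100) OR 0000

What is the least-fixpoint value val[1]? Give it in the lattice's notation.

Worklist (7 pops):
  #1 pop 0: in=0011 → 1111 (was 0000); enqueue []
  #2 pop 1: in=1111 → 1111 (was 0011); enqueue [0]
  #3 pop 2: in=1111 → 1101 (was 0000); enqueue [1]
  #4 pop 3: in=1111 → 0011 (was 0000); enqueue [2]
  #5 pop 0: in=1111 → 1111 (no change)
  #6 pop 1: in=1111 → 1111 (no change)
  #7 pop 2: in=1111 → 1101 (no change)

Fixpoint:
  val[0] = 1111
  val[1] = 1111
  val[2] = 1101
  val[3] = 0011

1111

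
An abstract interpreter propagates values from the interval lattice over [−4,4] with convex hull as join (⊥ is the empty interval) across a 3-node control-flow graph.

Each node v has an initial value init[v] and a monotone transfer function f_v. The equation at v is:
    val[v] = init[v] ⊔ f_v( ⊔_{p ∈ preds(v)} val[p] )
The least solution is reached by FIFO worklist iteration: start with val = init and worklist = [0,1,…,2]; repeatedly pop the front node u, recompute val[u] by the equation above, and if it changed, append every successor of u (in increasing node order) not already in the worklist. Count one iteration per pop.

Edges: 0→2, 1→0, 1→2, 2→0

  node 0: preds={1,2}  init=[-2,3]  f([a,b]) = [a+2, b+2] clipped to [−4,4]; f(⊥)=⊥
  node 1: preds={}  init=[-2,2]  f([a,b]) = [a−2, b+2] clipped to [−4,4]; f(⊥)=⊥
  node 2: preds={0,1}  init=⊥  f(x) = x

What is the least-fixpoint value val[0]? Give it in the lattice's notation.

[-2,4]

Worklist (4 pops):
  #1 pop 0: in=[-2,2] → [-2,4] (was [-2,3]); enqueue []
  #2 pop 1: in=⊥ → [-2,2] (no change)
  #3 pop 2: in=[-2,4] → [-2,4] (was ⊥); enqueue [0]
  #4 pop 0: in=[-2,4] → [-2,4] (no change)

Fixpoint:
  val[0] = [-2,4]
  val[1] = [-2,2]
  val[2] = [-2,4]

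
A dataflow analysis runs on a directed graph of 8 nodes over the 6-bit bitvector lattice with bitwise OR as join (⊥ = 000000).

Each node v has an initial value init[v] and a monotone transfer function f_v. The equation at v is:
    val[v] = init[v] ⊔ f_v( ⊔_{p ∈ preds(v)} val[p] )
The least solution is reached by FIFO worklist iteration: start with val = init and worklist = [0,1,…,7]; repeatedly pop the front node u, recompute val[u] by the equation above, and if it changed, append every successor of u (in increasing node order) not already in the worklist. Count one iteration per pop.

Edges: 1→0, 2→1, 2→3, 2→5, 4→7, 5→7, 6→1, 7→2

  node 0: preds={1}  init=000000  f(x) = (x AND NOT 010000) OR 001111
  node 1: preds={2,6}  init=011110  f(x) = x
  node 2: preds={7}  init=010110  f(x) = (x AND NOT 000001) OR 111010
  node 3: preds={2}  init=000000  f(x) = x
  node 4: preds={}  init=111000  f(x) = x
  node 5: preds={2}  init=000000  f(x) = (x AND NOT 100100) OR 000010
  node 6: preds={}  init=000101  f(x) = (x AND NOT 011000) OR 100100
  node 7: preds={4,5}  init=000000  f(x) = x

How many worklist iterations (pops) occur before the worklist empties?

Trace (12 dequeues):
  [1] u=0 | in 011110 | out 001111 | prev 000000 | push {}
  [2] u=1 | in 010111 | out 011111 | prev 011110 | push {0}
  [3] u=2 | in 000000 | out 111110 | prev 010110 | push {1}
  [4] u=3 | in 111110 | out 111110 | prev 000000 | push {}
  [5] u=4 | in 000000 | out 111000 | ==
  [6] u=5 | in 111110 | out 011010 | prev 000000 | push {}
  [7] u=6 | in 000000 | out 100101 | prev 000101 | push {}
  [8] u=7 | in 111010 | out 111010 | prev 000000 | push {2}
  [9] u=0 | in 011111 | out 001111 | ==
  [10] u=1 | in 111111 | out 111111 | prev 011111 | push {0}
  [11] u=2 | in 111010 | out 111110 | ==
  [12] u=0 | in 111111 | out 101111 | prev 001111 | push {}

Converged values:
  [0] 101111
  [1] 111111
  [2] 111110
  [3] 111110
  [4] 111000
  [5] 011010
  [6] 100101
  [7] 111010

12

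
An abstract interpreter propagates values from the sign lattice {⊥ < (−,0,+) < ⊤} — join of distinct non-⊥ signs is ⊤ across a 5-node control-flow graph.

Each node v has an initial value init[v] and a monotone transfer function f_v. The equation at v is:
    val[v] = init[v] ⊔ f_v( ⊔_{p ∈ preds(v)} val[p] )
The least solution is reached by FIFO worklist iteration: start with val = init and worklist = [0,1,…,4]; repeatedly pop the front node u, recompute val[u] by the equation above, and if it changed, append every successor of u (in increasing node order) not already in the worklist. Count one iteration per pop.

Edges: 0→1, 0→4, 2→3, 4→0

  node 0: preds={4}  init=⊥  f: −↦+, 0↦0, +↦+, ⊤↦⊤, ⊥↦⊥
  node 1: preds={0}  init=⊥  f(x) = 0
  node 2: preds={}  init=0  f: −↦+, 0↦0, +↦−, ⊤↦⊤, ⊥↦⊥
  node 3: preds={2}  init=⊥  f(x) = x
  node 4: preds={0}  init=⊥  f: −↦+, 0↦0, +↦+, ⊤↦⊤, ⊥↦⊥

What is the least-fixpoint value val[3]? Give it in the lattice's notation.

Iteration log — 5 steps:
  step 1. node 0  ⊔preds=⊥  new=⊥  stable
  step 2. node 1  ⊔preds=⊥  new=0  old=⊥  +wl: 
  step 3. node 2  ⊔preds=⊥  new=0  stable
  step 4. node 3  ⊔preds=0  new=0  old=⊥  +wl: 
  step 5. node 4  ⊔preds=⊥  new=⊥  stable

Least fixpoint reached:
  node 0: ⊥
  node 1: 0
  node 2: 0
  node 3: 0
  node 4: ⊥

0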